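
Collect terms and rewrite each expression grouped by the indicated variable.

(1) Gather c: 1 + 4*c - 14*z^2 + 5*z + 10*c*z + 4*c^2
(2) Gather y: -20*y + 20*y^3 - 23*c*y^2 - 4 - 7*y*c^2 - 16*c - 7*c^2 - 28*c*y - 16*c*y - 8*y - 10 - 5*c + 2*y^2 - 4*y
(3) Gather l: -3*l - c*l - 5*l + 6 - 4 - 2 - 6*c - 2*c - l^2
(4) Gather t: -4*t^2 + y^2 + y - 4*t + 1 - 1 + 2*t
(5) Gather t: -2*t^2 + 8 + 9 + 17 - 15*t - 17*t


(1) = 4*c^2 + c*(10*z + 4) - 14*z^2 + 5*z + 1
(2) = -7*c^2 - 21*c + 20*y^3 + y^2*(2 - 23*c) + y*(-7*c^2 - 44*c - 32) - 14
(3) = -8*c - l^2 + l*(-c - 8)
(4) = -4*t^2 - 2*t + y^2 + y
(5) = -2*t^2 - 32*t + 34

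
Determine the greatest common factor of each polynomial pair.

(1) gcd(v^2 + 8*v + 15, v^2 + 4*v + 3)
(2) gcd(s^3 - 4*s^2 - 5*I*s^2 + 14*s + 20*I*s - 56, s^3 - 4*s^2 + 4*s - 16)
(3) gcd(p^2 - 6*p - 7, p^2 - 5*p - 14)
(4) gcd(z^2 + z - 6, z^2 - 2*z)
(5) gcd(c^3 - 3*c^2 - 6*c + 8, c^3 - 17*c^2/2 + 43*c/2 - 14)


(1) = gcd((v + 3)*(v + 5), (v + 1)*(v + 3)) = v + 3
(2) = s^2 + s*(-4 + 2*I) - 8*I
(3) = p - 7
(4) = gcd((z - 2)*(z + 3), z*(z - 2)) = z - 2
(5) = gcd((c - 4)*(c - 1)*(c + 2), (c - 4)*(c - 7/2)*(c - 1)) = c^2 - 5*c + 4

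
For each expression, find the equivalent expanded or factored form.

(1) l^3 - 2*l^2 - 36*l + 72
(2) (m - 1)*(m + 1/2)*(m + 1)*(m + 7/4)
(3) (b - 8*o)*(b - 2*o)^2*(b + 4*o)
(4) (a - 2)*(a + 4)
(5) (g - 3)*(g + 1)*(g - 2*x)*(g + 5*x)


(1) = (l - 6)*(l - 2)*(l + 6)
(2) = m^4 + 9*m^3/4 - m^2/8 - 9*m/4 - 7/8
(3) = b^4 - 8*b^3*o - 12*b^2*o^2 + 112*b*o^3 - 128*o^4
(4) = a^2 + 2*a - 8
(5) = g^4 + 3*g^3*x - 2*g^3 - 10*g^2*x^2 - 6*g^2*x - 3*g^2 + 20*g*x^2 - 9*g*x + 30*x^2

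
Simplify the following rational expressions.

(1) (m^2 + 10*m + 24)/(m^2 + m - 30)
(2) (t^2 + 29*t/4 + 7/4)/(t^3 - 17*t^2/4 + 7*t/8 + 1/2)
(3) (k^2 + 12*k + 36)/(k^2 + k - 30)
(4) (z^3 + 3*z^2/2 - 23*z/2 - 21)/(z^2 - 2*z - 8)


(1) = (m + 4)/(m - 5)
(2) = (2*t + 14)/(2*t^2 - 9*t + 4)
(3) = (k + 6)/(k - 5)
(4) = (2*z^2 - z - 21)/(2*z - 8)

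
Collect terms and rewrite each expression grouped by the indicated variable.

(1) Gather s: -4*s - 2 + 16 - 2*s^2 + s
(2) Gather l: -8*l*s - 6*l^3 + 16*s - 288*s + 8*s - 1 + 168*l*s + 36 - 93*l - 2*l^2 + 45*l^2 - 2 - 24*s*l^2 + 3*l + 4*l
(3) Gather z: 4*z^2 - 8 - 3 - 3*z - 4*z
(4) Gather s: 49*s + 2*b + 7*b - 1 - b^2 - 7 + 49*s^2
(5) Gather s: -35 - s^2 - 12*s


(1) = -2*s^2 - 3*s + 14
(2) = -6*l^3 + l^2*(43 - 24*s) + l*(160*s - 86) - 264*s + 33
(3) = 4*z^2 - 7*z - 11
(4) = -b^2 + 9*b + 49*s^2 + 49*s - 8
(5) = -s^2 - 12*s - 35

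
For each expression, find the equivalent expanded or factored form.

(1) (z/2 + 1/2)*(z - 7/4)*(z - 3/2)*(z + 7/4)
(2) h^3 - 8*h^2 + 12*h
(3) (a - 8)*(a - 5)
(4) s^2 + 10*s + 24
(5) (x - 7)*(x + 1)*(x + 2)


(1) = z^4/2 - z^3/4 - 73*z^2/32 + 49*z/64 + 147/64
(2) = h*(h - 6)*(h - 2)
(3) = a^2 - 13*a + 40
(4) = (s + 4)*(s + 6)
(5) = x^3 - 4*x^2 - 19*x - 14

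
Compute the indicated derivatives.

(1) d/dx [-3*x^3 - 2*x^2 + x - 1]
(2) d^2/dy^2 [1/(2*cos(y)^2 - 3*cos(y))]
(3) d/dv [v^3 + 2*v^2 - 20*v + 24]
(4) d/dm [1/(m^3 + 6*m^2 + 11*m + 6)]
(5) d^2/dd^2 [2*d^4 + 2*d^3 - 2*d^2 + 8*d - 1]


(1) = -9*x^2 - 4*x + 1
(2) = (-4*(1 - cos(2*y))^2 - 45*cos(y)/2 - 17*cos(2*y)/2 + 9*cos(3*y)/2 + 51/2)/((2*cos(y) - 3)^3*cos(y)^3)
(3) = 3*v^2 + 4*v - 20
(4) = (-3*m^2 - 12*m - 11)/(m^3 + 6*m^2 + 11*m + 6)^2
(5) = 24*d^2 + 12*d - 4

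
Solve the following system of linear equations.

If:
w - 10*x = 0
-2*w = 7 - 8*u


Then:
u = 5*x/2 + 7/8
w = 10*x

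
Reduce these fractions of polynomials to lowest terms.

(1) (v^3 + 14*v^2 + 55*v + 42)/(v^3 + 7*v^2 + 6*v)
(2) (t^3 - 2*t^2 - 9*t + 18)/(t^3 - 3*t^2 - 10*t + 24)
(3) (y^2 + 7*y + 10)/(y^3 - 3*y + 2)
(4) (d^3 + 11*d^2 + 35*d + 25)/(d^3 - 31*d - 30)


(1) = (v + 7)/v
(2) = (t - 3)/(t - 4)
(3) = (y + 5)/(y^2 - 2*y + 1)
(4) = (d + 5)/(d - 6)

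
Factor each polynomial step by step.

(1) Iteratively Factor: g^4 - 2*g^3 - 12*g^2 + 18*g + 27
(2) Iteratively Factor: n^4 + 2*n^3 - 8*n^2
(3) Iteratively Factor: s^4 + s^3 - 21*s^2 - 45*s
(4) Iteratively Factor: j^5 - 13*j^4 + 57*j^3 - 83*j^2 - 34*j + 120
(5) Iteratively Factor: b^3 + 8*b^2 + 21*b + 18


(1) = (g - 3)*(g^3 + g^2 - 9*g - 9) = (g - 3)*(g + 3)*(g^2 - 2*g - 3) = (g - 3)*(g + 1)*(g + 3)*(g - 3)
(2) = (n)*(n^3 + 2*n^2 - 8*n) = n*(n + 4)*(n^2 - 2*n) = n*(n - 2)*(n + 4)*(n)
(3) = (s + 3)*(s^3 - 2*s^2 - 15*s) = s*(s + 3)*(s^2 - 2*s - 15) = s*(s - 5)*(s + 3)*(s + 3)
(4) = (j + 1)*(j^4 - 14*j^3 + 71*j^2 - 154*j + 120) = (j - 2)*(j + 1)*(j^3 - 12*j^2 + 47*j - 60) = (j - 3)*(j - 2)*(j + 1)*(j^2 - 9*j + 20) = (j - 4)*(j - 3)*(j - 2)*(j + 1)*(j - 5)
(5) = (b + 3)*(b^2 + 5*b + 6) = (b + 3)^2*(b + 2)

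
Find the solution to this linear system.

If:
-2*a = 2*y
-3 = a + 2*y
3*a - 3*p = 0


Then:
a = 3
p = 3
y = -3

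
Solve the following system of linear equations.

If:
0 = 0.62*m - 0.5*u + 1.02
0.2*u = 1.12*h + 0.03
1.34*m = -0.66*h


Then:
h = 0.30
m = -0.15
u = 1.85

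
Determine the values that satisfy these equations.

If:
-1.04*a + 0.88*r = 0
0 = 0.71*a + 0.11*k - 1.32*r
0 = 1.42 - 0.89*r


Then:
a = 1.35
k = 10.43
r = 1.60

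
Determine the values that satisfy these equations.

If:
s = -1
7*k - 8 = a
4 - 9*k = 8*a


Then:
a = -44/65
k = 68/65
s = -1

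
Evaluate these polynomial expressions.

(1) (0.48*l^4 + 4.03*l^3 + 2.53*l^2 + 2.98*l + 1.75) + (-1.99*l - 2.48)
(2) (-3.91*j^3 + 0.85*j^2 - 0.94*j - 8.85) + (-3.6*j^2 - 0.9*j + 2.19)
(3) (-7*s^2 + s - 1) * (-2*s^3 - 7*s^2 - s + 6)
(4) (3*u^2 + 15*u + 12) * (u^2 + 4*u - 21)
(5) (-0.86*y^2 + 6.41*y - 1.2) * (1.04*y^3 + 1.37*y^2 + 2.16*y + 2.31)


(1) = 0.48*l^4 + 4.03*l^3 + 2.53*l^2 + 0.99*l - 0.73
(2) = -3.91*j^3 - 2.75*j^2 - 1.84*j - 6.66
(3) = 14*s^5 + 47*s^4 + 2*s^3 - 36*s^2 + 7*s - 6
(4) = 3*u^4 + 27*u^3 + 9*u^2 - 267*u - 252
(5) = -0.8944*y^5 + 5.4882*y^4 + 5.6761*y^3 + 10.215*y^2 + 12.2151*y - 2.772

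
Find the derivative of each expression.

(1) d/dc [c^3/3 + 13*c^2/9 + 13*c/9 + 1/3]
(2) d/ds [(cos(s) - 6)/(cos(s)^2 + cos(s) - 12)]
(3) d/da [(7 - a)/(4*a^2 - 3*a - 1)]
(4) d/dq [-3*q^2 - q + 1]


(1) = c^2 + 26*c/9 + 13/9
(2) = (cos(s)^2 - 12*cos(s) + 6)*sin(s)/(cos(s)^2 + cos(s) - 12)^2
(3) = 2*(2*a^2 - 28*a + 11)/(16*a^4 - 24*a^3 + a^2 + 6*a + 1)
(4) = -6*q - 1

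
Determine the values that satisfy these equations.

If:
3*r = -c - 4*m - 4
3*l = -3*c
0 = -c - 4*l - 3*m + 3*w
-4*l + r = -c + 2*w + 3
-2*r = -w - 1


Then:
c = 11/70
l = -11/70
m = -69/70
r = -1/14
w = -8/7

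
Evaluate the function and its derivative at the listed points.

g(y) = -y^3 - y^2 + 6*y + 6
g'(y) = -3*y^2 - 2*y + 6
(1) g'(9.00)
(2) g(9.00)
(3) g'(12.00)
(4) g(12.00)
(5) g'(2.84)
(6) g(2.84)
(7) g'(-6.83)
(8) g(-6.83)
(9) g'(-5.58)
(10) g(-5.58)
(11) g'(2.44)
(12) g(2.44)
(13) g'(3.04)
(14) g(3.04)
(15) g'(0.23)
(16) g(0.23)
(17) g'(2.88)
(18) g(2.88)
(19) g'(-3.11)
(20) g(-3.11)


(1) = -255.00
(2) = -750.00
(3) = -450.00
(4) = -1794.00
(5) = -23.88
(6) = -7.93
(7) = -120.29
(8) = 236.98
(9) = -76.25
(10) = 115.12
(11) = -16.74
(12) = 0.16
(13) = -27.80
(14) = -13.10
(15) = 5.38
(16) = 7.31
(17) = -24.64
(18) = -8.90
(19) = -16.80
(20) = 7.75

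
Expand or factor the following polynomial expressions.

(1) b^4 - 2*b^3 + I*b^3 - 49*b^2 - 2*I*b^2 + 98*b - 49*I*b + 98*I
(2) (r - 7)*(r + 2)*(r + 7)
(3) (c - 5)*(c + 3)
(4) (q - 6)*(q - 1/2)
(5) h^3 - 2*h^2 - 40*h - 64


(1) = (b - 7)*(b - 2)*(b + 7)*(b + I)
(2) = r^3 + 2*r^2 - 49*r - 98
(3) = c^2 - 2*c - 15
(4) = q^2 - 13*q/2 + 3
(5) = (h - 8)*(h + 2)*(h + 4)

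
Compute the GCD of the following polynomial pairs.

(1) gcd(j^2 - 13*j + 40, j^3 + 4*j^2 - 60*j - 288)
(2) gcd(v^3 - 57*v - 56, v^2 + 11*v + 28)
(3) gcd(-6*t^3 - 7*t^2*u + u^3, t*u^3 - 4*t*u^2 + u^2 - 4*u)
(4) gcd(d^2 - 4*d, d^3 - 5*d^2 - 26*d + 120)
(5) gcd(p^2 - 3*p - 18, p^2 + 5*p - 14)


(1) = j - 8
(2) = v + 7
(3) = 1
(4) = d - 4
(5) = 1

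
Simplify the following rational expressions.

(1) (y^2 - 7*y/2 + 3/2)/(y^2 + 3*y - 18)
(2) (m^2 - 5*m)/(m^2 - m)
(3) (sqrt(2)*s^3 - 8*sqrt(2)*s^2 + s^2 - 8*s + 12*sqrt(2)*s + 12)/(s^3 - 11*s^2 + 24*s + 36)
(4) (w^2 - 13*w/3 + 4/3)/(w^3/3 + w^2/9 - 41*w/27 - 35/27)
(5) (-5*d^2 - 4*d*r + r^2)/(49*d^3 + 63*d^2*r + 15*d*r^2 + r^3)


(1) = (2*y - 1)/(2*y + 12)
(2) = (m - 5)/(m - 1)
(3) = (sqrt(2)*s^2 + s*(1 - 2*sqrt(2)) - 2)/(s^2 - 5*s - 6)
(4) = (27*w^2 - 117*w + 36)/(9*w^3 + 3*w^2 - 41*w - 35)
(5) = (-5*d + r)/(49*d^2 + 14*d*r + r^2)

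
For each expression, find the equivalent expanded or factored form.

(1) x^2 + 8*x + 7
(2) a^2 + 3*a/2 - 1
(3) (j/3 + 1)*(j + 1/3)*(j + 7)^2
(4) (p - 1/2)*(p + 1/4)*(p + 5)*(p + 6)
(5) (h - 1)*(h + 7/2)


(1) = (x + 1)*(x + 7)
(2) = (a - 1/2)*(a + 2)
(3) = j^4/3 + 52*j^3/9 + 290*j^2/9 + 532*j/9 + 49/3
(4) = p^4 + 43*p^3/4 + 217*p^2/8 - 71*p/8 - 15/4
(5) = h^2 + 5*h/2 - 7/2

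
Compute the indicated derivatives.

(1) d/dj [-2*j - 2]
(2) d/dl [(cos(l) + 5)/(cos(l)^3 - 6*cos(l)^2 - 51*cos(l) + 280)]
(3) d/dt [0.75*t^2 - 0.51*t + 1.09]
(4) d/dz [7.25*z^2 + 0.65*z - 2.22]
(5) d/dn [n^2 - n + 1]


(1) = -2
(2) = (-117*cos(l) + 9*cos(2*l) + cos(3*l) - 1061)*sin(l)/(2*(cos(l)^3 - 6*cos(l)^2 - 51*cos(l) + 280)^2)
(3) = 1.5*t - 0.51
(4) = 14.5*z + 0.65
(5) = 2*n - 1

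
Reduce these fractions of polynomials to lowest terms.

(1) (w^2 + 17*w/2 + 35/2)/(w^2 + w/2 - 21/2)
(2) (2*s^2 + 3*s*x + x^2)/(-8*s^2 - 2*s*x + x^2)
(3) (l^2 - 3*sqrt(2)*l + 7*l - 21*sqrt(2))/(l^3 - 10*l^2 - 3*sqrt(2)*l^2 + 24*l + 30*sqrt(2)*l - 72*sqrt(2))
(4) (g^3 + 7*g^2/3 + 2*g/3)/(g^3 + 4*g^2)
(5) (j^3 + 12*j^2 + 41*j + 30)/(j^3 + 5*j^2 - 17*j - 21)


(1) = (w + 5)/(w - 3)
(2) = (s + x)/(-4*s + x)
(3) = (l + 7)/(l^2 - 10*l + 24)
(4) = (3*g^2 + 7*g + 2)/(3*g^2 + 12*g)
(5) = (j^2 + 11*j + 30)/(j^2 + 4*j - 21)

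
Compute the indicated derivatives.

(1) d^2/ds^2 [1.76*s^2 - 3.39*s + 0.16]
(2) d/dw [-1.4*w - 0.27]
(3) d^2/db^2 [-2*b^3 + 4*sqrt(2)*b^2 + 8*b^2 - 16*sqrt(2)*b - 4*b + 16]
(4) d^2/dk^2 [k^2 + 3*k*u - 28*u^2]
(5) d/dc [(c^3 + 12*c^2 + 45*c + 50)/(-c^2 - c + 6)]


(1) = 3.52000000000000
(2) = -1.40000000000000
(3) = -12*b + 8*sqrt(2) + 16
(4) = 2
(5) = (-c^4 - 2*c^3 + 51*c^2 + 244*c + 320)/(c^4 + 2*c^3 - 11*c^2 - 12*c + 36)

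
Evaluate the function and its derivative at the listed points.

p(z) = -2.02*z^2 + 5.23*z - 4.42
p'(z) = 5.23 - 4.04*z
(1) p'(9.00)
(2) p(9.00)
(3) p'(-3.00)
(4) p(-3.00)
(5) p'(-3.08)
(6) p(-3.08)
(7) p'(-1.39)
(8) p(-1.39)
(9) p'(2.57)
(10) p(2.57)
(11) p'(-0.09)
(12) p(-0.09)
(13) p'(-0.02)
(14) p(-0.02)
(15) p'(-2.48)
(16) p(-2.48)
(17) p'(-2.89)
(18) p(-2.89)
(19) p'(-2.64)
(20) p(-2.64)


(1) = -31.13
(2) = -120.97
(3) = 17.35
(4) = -38.29
(5) = 17.67
(6) = -39.69
(7) = 10.85
(8) = -15.59
(9) = -5.15
(10) = -4.32
(11) = 5.59
(12) = -4.91
(13) = 5.31
(14) = -4.53
(15) = 15.25
(16) = -29.81
(17) = 16.91
(18) = -36.41
(19) = 15.90
(20) = -32.31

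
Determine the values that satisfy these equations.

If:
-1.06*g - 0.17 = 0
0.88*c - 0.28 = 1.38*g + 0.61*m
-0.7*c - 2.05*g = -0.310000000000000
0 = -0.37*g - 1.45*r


Then:
c = 0.91
g = -0.16
m = 1.22
r = 0.04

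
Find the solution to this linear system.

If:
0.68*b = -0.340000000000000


Then:
b = -0.50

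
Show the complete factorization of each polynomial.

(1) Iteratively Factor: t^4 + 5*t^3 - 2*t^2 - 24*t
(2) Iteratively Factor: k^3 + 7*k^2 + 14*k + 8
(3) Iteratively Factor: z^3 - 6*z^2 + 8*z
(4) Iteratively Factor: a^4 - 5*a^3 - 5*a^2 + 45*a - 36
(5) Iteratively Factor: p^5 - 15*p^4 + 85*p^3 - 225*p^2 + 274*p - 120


(1) = (t + 4)*(t^3 + t^2 - 6*t) = (t - 2)*(t + 4)*(t^2 + 3*t) = t*(t - 2)*(t + 4)*(t + 3)
(2) = (k + 1)*(k^2 + 6*k + 8) = (k + 1)*(k + 4)*(k + 2)
(3) = (z - 4)*(z^2 - 2*z) = (z - 4)*(z - 2)*(z)
(4) = (a - 1)*(a^3 - 4*a^2 - 9*a + 36) = (a - 4)*(a - 1)*(a^2 - 9) = (a - 4)*(a - 1)*(a + 3)*(a - 3)
(5) = (p - 3)*(p^4 - 12*p^3 + 49*p^2 - 78*p + 40) = (p - 5)*(p - 3)*(p^3 - 7*p^2 + 14*p - 8) = (p - 5)*(p - 4)*(p - 3)*(p^2 - 3*p + 2) = (p - 5)*(p - 4)*(p - 3)*(p - 1)*(p - 2)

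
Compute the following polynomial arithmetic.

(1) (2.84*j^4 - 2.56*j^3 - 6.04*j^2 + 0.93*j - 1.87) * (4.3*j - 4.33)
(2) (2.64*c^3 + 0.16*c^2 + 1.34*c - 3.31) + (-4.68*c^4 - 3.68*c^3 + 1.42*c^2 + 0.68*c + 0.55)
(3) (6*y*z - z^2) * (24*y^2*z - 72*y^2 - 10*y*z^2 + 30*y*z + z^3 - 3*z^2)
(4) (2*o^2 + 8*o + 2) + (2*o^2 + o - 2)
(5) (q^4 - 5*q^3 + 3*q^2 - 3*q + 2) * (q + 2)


(1) = 12.212*j^5 - 23.3052*j^4 - 14.8872*j^3 + 30.1522*j^2 - 12.0679*j + 8.0971
(2) = -4.68*c^4 - 1.04*c^3 + 1.58*c^2 + 2.02*c - 2.76
(3) = 144*y^3*z^2 - 432*y^3*z - 84*y^2*z^3 + 252*y^2*z^2 + 16*y*z^4 - 48*y*z^3 - z^5 + 3*z^4
(4) = 4*o^2 + 9*o
(5) = q^5 - 3*q^4 - 7*q^3 + 3*q^2 - 4*q + 4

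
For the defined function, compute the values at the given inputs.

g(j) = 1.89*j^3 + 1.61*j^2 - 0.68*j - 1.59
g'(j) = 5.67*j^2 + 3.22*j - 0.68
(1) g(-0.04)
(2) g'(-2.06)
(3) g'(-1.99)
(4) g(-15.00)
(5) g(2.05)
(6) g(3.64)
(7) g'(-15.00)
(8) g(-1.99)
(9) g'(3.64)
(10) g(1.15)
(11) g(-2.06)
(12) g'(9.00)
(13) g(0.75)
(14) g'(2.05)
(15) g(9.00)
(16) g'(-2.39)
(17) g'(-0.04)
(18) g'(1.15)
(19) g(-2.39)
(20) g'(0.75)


(1) = -1.56
(2) = 16.75
(3) = 15.37
(4) = -6007.89
(5) = 20.06
(6) = 108.42
(7) = 1226.77
(8) = -8.76
(9) = 86.17
(10) = 2.63
(11) = -9.88
(12) = 487.57
(13) = -0.40
(14) = 29.75
(15) = 1500.51
(16) = 24.01
(17) = -0.80
(18) = 10.52
(19) = -16.57
(20) = 4.92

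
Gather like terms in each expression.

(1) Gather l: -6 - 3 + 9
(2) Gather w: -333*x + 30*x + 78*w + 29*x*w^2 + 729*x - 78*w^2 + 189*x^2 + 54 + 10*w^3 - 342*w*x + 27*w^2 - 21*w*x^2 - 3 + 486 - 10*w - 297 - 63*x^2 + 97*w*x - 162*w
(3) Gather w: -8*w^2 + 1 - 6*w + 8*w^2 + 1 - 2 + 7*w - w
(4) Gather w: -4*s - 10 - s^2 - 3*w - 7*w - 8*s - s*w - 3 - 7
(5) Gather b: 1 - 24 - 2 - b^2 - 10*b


(1) = 0
(2) = 10*w^3 + w^2*(29*x - 51) + w*(-21*x^2 - 245*x - 94) + 126*x^2 + 426*x + 240
(3) = 0
(4) = -s^2 - 12*s + w*(-s - 10) - 20
(5) = -b^2 - 10*b - 25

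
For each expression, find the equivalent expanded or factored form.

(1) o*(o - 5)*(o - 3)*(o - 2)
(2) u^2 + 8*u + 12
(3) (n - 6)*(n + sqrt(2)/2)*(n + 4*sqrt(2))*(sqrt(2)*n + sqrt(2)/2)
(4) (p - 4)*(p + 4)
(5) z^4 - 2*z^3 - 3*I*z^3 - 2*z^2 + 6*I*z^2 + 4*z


(1) = o^4 - 10*o^3 + 31*o^2 - 30*o
(2) = (u + 2)*(u + 6)
(3) = sqrt(2)*n^4 - 11*sqrt(2)*n^3/2 + 9*n^3 - 99*n^2/2 + sqrt(2)*n^2 - 22*sqrt(2)*n - 27*n - 12*sqrt(2)
(4) = p^2 - 16
(5) = z*(z - 2)*(z - 2*I)*(z - I)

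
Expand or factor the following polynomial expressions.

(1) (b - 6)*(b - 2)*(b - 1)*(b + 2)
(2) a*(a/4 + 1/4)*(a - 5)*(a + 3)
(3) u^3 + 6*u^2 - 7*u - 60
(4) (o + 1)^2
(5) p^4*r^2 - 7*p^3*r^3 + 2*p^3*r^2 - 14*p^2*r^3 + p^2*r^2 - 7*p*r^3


(1) = b^4 - 7*b^3 + 2*b^2 + 28*b - 24
(2) = a^4/4 - a^3/4 - 17*a^2/4 - 15*a/4
(3) = (u - 3)*(u + 4)*(u + 5)
(4) = o^2 + 2*o + 1
(5) = p*(p - 7*r)*(p*r + r)^2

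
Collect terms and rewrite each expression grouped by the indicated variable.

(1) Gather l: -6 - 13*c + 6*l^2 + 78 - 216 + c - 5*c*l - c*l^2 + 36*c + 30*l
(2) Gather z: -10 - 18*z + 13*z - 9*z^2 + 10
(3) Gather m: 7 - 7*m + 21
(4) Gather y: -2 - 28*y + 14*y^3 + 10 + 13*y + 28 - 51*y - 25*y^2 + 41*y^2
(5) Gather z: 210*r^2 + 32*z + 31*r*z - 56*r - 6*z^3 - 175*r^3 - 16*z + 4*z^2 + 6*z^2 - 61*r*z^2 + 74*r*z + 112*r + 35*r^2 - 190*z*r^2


(1) = 24*c + l^2*(6 - c) + l*(30 - 5*c) - 144
(2) = -9*z^2 - 5*z
(3) = 28 - 7*m
(4) = 14*y^3 + 16*y^2 - 66*y + 36
(5) = -175*r^3 + 245*r^2 + 56*r - 6*z^3 + z^2*(10 - 61*r) + z*(-190*r^2 + 105*r + 16)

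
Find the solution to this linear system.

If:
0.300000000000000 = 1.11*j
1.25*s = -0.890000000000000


Then:
j = 0.27
s = -0.71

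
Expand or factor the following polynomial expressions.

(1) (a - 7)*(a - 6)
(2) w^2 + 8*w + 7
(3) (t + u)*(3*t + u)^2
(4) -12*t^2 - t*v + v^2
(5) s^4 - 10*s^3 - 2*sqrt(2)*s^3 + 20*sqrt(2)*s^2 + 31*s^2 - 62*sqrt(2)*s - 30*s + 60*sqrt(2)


(1) = a^2 - 13*a + 42
(2) = (w + 1)*(w + 7)
(3) = 9*t^3 + 15*t^2*u + 7*t*u^2 + u^3
(4) = (-4*t + v)*(3*t + v)
(5) = (s - 5)*(s - 3)*(s - 2)*(s - 2*sqrt(2))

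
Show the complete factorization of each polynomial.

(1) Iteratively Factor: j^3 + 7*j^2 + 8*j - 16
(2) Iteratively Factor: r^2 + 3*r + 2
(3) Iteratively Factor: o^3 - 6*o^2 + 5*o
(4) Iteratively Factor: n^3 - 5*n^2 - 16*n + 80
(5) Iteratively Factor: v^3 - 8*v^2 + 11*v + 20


(1) = (j - 1)*(j^2 + 8*j + 16) = (j - 1)*(j + 4)*(j + 4)
(2) = (r + 1)*(r + 2)
(3) = (o - 5)*(o^2 - o) = (o - 5)*(o - 1)*(o)
(4) = (n + 4)*(n^2 - 9*n + 20) = (n - 4)*(n + 4)*(n - 5)
(5) = (v - 5)*(v^2 - 3*v - 4) = (v - 5)*(v - 4)*(v + 1)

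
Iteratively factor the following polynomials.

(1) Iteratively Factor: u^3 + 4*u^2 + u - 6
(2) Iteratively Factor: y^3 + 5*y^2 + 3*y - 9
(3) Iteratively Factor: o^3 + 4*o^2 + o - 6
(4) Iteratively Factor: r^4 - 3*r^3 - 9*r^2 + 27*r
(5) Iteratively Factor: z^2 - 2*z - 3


(1) = (u - 1)*(u^2 + 5*u + 6) = (u - 1)*(u + 2)*(u + 3)
(2) = (y + 3)*(y^2 + 2*y - 3) = (y + 3)^2*(y - 1)
(3) = (o - 1)*(o^2 + 5*o + 6) = (o - 1)*(o + 3)*(o + 2)
(4) = (r)*(r^3 - 3*r^2 - 9*r + 27) = r*(r - 3)*(r^2 - 9) = r*(r - 3)*(r + 3)*(r - 3)
(5) = (z - 3)*(z + 1)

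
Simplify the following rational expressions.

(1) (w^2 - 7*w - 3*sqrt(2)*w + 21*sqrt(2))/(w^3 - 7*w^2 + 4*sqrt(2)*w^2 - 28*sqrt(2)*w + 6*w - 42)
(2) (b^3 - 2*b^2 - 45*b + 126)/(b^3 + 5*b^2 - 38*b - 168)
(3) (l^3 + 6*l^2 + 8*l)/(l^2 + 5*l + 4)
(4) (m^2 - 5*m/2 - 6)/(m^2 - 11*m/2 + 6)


(1) = (w - 3*sqrt(2))/(w^2 + 4*sqrt(2)*w + 6)
(2) = (b - 3)/(b + 4)
(3) = (l^2 + 2*l)/(l + 1)
(4) = (2*m + 3)/(2*m - 3)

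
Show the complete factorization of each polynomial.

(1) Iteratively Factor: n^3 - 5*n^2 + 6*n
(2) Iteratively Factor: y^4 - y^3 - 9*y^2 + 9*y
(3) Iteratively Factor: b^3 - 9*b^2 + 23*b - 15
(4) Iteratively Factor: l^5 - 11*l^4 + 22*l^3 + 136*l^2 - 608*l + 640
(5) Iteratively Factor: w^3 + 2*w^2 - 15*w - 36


(1) = (n)*(n^2 - 5*n + 6) = n*(n - 2)*(n - 3)
(2) = (y - 3)*(y^3 + 2*y^2 - 3*y) = (y - 3)*(y - 1)*(y^2 + 3*y) = y*(y - 3)*(y - 1)*(y + 3)
(3) = (b - 3)*(b^2 - 6*b + 5) = (b - 3)*(b - 1)*(b - 5)
(4) = (l + 4)*(l^4 - 15*l^3 + 82*l^2 - 192*l + 160) = (l - 4)*(l + 4)*(l^3 - 11*l^2 + 38*l - 40) = (l - 4)^2*(l + 4)*(l^2 - 7*l + 10) = (l - 4)^2*(l - 2)*(l + 4)*(l - 5)
(5) = (w + 3)*(w^2 - w - 12) = (w - 4)*(w + 3)*(w + 3)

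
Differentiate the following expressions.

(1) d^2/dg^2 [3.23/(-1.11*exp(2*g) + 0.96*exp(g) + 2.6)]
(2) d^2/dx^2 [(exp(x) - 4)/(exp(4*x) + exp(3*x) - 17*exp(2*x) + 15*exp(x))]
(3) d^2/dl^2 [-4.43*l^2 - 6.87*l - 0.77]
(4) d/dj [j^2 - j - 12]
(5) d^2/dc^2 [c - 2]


(1) = (3.23*(2.22*exp(g) - 0.96)*(4.44*exp(g) - 1.92)*exp(g) + (14.3412*exp(g) - 3.1008)*(-1.11*exp(2*g) + 0.96*exp(g) + 2.6))*exp(g)/(-1.11*exp(2*g) + 0.96*exp(g) + 2.6)^3
(2) = (9*exp(7*x) - 53*exp(6*x) - 122*exp(5*x) + 594*exp(4*x) + 1037*exp(3*x) - 4489*exp(2*x) + 3060*exp(x) - 900)*exp(-x)/(exp(9*x) + 3*exp(8*x) - 48*exp(7*x) - 56*exp(6*x) + 906*exp(5*x) - 618*exp(4*x) - 5768*exp(3*x) + 13680*exp(2*x) - 11475*exp(x) + 3375)
(3) = -8.86000000000000
(4) = 2*j - 1
(5) = 0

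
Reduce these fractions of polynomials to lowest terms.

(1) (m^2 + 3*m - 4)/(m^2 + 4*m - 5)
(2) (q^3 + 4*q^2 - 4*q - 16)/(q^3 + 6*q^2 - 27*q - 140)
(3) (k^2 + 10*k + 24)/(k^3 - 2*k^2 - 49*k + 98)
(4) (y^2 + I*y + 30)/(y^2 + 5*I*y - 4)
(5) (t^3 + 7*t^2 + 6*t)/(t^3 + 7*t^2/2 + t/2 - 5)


(1) = (m + 4)/(m + 5)
(2) = (q^2 - 4)/(q^2 + 2*q - 35)
(3) = (k^2 + 10*k + 24)/(k^3 - 2*k^2 - 49*k + 98)
(4) = (y^2 + I*y + 30)/(y^2 + 5*I*y - 4)
(5) = (2*t^3 + 14*t^2 + 12*t)/(2*t^3 + 7*t^2 + t - 10)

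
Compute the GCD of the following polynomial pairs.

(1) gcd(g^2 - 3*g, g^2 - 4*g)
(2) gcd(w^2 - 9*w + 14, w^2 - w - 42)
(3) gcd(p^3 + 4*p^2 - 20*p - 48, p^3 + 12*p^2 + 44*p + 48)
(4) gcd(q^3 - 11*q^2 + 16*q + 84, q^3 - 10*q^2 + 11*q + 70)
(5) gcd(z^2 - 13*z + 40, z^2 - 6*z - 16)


(1) = gcd(g*(g - 3), g*(g - 4)) = g
(2) = w - 7
(3) = gcd((p - 4)*(p + 2)*(p + 6), (p + 2)*(p + 4)*(p + 6)) = p^2 + 8*p + 12
(4) = q^2 - 5*q - 14
(5) = z - 8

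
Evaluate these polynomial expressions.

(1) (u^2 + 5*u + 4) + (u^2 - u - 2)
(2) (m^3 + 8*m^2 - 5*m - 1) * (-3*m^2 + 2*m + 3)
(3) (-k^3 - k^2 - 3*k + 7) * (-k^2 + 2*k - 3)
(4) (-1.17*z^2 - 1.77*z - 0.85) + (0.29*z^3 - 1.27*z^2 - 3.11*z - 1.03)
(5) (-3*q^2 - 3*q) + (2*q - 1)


(1) = 2*u^2 + 4*u + 2
(2) = -3*m^5 - 22*m^4 + 34*m^3 + 17*m^2 - 17*m - 3
(3) = k^5 - k^4 + 4*k^3 - 10*k^2 + 23*k - 21
(4) = 0.29*z^3 - 2.44*z^2 - 4.88*z - 1.88
(5) = -3*q^2 - q - 1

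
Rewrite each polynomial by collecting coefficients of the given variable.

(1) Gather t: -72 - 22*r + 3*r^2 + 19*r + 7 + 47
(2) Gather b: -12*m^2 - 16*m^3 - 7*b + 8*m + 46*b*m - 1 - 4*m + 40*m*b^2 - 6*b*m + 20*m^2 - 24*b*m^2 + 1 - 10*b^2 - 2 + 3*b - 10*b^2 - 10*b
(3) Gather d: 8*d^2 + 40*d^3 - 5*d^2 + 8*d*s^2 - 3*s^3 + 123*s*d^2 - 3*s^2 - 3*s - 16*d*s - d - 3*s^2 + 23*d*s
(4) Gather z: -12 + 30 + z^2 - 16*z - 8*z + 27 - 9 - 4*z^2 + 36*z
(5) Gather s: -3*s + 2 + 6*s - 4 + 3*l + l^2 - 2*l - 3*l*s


(1) = 3*r^2 - 3*r - 18
(2) = b^2*(40*m - 20) + b*(-24*m^2 + 40*m - 14) - 16*m^3 + 8*m^2 + 4*m - 2
(3) = 40*d^3 + d^2*(123*s + 3) + d*(8*s^2 + 7*s - 1) - 3*s^3 - 6*s^2 - 3*s
(4) = -3*z^2 + 12*z + 36
(5) = l^2 + l + s*(3 - 3*l) - 2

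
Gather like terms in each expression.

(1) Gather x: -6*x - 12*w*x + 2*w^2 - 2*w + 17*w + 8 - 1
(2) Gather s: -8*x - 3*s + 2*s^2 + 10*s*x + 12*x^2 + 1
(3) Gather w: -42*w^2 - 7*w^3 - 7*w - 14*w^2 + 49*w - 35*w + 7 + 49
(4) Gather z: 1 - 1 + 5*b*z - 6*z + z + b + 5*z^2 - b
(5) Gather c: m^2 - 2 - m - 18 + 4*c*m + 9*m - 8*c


(1) = 2*w^2 + 15*w + x*(-12*w - 6) + 7
(2) = 2*s^2 + s*(10*x - 3) + 12*x^2 - 8*x + 1
(3) = -7*w^3 - 56*w^2 + 7*w + 56
(4) = 5*z^2 + z*(5*b - 5)
(5) = c*(4*m - 8) + m^2 + 8*m - 20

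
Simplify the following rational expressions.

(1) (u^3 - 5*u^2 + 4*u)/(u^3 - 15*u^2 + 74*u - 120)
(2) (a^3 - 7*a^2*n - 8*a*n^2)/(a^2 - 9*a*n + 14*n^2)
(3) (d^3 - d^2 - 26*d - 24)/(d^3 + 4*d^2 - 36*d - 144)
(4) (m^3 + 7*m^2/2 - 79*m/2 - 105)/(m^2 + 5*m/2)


(1) = (u^2 - u)/(u^2 - 11*u + 30)
(2) = (a^3 - 7*a^2*n - 8*a*n^2)/(a^2 - 9*a*n + 14*n^2)
(3) = (d + 1)/(d + 6)
(4) = (m^2 + m - 42)/m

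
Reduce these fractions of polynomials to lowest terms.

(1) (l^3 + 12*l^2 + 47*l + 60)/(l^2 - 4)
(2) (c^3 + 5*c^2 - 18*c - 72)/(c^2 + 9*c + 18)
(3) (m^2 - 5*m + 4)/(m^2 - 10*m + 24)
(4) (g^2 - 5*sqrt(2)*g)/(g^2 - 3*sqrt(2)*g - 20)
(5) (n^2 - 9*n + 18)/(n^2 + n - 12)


(1) = (l^3 + 12*l^2 + 47*l + 60)/(l^2 - 4)
(2) = c - 4
(3) = (m - 1)/(m - 6)
(4) = g/(g + 2*sqrt(2))
(5) = (n - 6)/(n + 4)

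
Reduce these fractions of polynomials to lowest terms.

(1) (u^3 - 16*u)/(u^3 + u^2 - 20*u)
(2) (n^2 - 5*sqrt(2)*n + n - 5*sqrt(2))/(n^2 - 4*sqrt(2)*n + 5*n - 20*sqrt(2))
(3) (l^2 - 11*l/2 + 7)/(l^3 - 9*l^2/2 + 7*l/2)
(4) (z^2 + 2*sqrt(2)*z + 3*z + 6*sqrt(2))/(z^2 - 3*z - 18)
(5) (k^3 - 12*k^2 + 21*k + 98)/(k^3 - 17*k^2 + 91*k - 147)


(1) = (u + 4)/(u + 5)
(2) = (n^2 + n*(1 - 5*sqrt(2)) - 5*sqrt(2))/(n^2 + n*(5 - 4*sqrt(2)) - 20*sqrt(2))
(3) = (l - 2)/(l^2 - l)
(4) = (z + 2*sqrt(2))/(z - 6)
(5) = (k + 2)/(k - 3)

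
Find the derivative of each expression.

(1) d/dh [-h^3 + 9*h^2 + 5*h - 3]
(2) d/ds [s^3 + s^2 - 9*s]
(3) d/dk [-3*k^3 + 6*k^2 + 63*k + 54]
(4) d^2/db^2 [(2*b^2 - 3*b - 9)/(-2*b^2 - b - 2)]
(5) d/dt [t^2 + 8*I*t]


(1) = -3*h^2 + 18*h + 5
(2) = 3*s^2 + 2*s - 9
(3) = -9*k^2 + 12*k + 63
(4) = 2*(16*b^3 + 132*b^2 + 18*b - 41)/(8*b^6 + 12*b^5 + 30*b^4 + 25*b^3 + 30*b^2 + 12*b + 8)
(5) = 2*t + 8*I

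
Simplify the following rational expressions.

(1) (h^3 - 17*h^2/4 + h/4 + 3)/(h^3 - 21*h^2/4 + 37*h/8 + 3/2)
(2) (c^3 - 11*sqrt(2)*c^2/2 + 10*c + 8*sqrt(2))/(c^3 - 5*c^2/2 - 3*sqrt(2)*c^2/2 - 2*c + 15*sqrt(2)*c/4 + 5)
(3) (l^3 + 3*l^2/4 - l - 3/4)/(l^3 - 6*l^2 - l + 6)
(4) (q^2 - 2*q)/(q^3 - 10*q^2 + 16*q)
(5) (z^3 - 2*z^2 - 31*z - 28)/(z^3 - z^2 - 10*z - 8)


(1) = (8*h^2 - 2*h - 6)/(8*h^2 - 10*h - 3)
(2) = (8*c - 32*sqrt(2))/(8*c - 20)
(3) = (4*l + 3)/(4*l - 24)
(4) = 1/(q - 8)
(5) = (z^2 - 3*z - 28)/(z^2 - 2*z - 8)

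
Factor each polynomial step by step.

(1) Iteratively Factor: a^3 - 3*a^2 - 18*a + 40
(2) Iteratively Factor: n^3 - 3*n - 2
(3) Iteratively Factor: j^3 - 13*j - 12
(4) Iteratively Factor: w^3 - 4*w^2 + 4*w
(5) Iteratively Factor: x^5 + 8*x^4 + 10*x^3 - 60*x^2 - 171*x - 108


(1) = (a + 4)*(a^2 - 7*a + 10) = (a - 2)*(a + 4)*(a - 5)
(2) = (n + 1)*(n^2 - n - 2) = (n + 1)^2*(n - 2)
(3) = (j + 3)*(j^2 - 3*j - 4) = (j + 1)*(j + 3)*(j - 4)
(4) = (w - 2)*(w^2 - 2*w) = w*(w - 2)*(w - 2)
(5) = (x + 1)*(x^4 + 7*x^3 + 3*x^2 - 63*x - 108) = (x + 1)*(x + 3)*(x^3 + 4*x^2 - 9*x - 36) = (x + 1)*(x + 3)^2*(x^2 + x - 12) = (x + 1)*(x + 3)^2*(x + 4)*(x - 3)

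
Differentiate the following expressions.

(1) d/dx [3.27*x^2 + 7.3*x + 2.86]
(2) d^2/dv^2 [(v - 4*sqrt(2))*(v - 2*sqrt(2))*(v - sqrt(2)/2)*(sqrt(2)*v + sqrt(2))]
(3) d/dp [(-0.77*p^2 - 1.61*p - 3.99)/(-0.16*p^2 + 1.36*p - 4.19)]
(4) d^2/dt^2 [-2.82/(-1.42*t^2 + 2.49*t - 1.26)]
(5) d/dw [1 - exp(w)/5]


(1) = 6.54*x + 7.3
(2) = 12*sqrt(2)*v^2 - 78*v + 6*sqrt(2)*v - 26 + 44*sqrt(2)
(3) = (-1.3048*p^2 + 5.1758*p + 12.1723)/(0.0256*p^4 - 0.4352*p^3 + 3.1904*p^2 - 11.3968*p + 17.5561)
(4) = (-11.372496*t^2 + 19.941912*t + 2.82*(2.84*t - 2.49)*(5.68*t - 4.98) - 10.091088)/(1.42*t^2 - 2.49*t + 1.26)^3
(5) = -exp(w)/5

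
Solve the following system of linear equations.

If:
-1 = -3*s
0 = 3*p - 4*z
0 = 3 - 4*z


Then:
p = 1
s = 1/3
z = 3/4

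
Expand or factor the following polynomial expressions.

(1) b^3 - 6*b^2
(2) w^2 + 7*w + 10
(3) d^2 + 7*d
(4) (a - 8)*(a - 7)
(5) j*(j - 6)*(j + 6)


(1) = b^2*(b - 6)
(2) = (w + 2)*(w + 5)
(3) = d*(d + 7)
(4) = a^2 - 15*a + 56
(5) = j^3 - 36*j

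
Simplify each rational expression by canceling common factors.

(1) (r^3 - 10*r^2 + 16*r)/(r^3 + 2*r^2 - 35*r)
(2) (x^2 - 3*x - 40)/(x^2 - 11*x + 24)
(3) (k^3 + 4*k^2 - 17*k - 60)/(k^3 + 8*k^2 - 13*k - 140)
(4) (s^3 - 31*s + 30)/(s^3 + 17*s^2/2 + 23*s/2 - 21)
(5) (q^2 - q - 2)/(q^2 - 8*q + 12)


(1) = (r^2 - 10*r + 16)/(r^2 + 2*r - 35)
(2) = (x + 5)/(x - 3)
(3) = (k + 3)/(k + 7)
(4) = (2*s - 10)/(2*s + 7)
(5) = (q + 1)/(q - 6)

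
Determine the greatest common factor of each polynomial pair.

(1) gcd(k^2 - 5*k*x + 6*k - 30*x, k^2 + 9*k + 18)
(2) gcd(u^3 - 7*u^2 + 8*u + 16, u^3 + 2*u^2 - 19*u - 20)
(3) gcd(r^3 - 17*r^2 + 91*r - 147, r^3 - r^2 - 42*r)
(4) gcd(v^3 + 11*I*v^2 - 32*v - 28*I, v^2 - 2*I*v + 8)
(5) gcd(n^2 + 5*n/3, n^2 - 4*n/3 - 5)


(1) = gcd((k + 6)*(k - 5*x), (k + 3)*(k + 6)) = k + 6
(2) = u^2 - 3*u - 4
(3) = r - 7
(4) = v + 2*I
(5) = n + 5/3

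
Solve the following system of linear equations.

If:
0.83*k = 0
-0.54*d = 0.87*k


Then:
d = 0.00
k = 0.00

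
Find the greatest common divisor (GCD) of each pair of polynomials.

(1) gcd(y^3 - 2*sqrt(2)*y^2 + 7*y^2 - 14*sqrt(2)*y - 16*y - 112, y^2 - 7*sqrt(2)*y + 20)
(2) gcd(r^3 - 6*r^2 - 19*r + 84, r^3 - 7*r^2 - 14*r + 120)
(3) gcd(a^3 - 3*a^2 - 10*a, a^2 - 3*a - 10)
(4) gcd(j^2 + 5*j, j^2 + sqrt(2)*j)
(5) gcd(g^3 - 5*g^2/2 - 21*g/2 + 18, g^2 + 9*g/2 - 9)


(1) = gcd((y + 7)*(y - 4*sqrt(2))*(y + 2*sqrt(2)), (y - 5*sqrt(2))*(y - 2*sqrt(2))) = 1
(2) = gcd((r - 7)*(r - 3)*(r + 4), (r - 6)*(r - 5)*(r + 4)) = r + 4
(3) = a^2 - 3*a - 10
(4) = gcd(j*(j + 5), j*(j + sqrt(2))) = j
(5) = gcd((g - 4)*(g - 3/2)*(g + 3), (g - 3/2)*(g + 6)) = g - 3/2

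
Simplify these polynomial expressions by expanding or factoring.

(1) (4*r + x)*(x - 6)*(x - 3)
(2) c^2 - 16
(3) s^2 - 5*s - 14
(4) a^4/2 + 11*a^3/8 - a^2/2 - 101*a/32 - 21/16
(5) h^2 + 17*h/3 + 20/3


(1) = 4*r*x^2 - 36*r*x + 72*r + x^3 - 9*x^2 + 18*x
(2) = (c - 4)*(c + 4)
(3) = (s - 7)*(s + 2)
(4) = (a/2 + 1/4)*(a - 3/2)*(a + 7/4)*(a + 2)
(5) = (h + 5/3)*(h + 4)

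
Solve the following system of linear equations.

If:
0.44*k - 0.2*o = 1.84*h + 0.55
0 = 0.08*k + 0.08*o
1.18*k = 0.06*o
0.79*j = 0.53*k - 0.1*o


Then:
h = -0.30
j = 0.00
k = 0.00
o = 0.00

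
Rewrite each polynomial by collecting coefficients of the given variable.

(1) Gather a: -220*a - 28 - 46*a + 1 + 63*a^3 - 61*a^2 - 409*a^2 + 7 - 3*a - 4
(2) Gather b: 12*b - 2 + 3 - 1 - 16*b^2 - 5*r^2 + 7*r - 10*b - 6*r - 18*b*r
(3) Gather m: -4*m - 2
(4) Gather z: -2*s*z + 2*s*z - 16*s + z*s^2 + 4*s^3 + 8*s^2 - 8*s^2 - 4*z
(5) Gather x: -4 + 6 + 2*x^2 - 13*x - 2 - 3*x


(1) = 63*a^3 - 470*a^2 - 269*a - 24
(2) = -16*b^2 + b*(2 - 18*r) - 5*r^2 + r
(3) = -4*m - 2
(4) = 4*s^3 - 16*s + z*(s^2 - 4)
(5) = 2*x^2 - 16*x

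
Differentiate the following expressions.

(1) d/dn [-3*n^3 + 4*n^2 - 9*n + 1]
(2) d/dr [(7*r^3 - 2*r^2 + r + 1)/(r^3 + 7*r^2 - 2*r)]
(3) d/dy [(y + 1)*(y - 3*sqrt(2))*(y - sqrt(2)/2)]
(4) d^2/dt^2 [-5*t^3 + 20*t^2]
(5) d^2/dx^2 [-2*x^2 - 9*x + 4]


(1) = -9*n^2 + 8*n - 9
(2) = (51*r^4 - 30*r^3 - 6*r^2 - 14*r + 2)/(r^2*(r^4 + 14*r^3 + 45*r^2 - 28*r + 4))
(3) = 3*y^2 - 7*sqrt(2)*y + 2*y - 7*sqrt(2)/2 + 3
(4) = 40 - 30*t
(5) = -4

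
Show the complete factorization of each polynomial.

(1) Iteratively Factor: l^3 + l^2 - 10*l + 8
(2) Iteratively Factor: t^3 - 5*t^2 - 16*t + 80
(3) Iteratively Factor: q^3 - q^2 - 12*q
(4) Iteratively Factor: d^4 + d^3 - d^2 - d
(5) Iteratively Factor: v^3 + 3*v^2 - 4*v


(1) = (l + 4)*(l^2 - 3*l + 2) = (l - 1)*(l + 4)*(l - 2)
(2) = (t + 4)*(t^2 - 9*t + 20) = (t - 5)*(t + 4)*(t - 4)
(3) = (q + 3)*(q^2 - 4*q) = (q - 4)*(q + 3)*(q)
(4) = (d + 1)*(d^3 - d) = d*(d + 1)*(d^2 - 1) = d*(d - 1)*(d + 1)*(d + 1)
(5) = (v + 4)*(v^2 - v) = (v - 1)*(v + 4)*(v)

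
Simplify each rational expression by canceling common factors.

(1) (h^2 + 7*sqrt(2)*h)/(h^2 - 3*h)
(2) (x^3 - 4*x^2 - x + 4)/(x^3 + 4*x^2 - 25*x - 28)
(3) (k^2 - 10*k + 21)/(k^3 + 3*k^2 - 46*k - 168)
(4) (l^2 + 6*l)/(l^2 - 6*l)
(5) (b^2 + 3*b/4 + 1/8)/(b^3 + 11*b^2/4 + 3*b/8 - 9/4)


(1) = (h + 7*sqrt(2))/(h - 3)
(2) = (x - 1)/(x + 7)
(3) = (k - 3)/(k^2 + 10*k + 24)
(4) = (l + 6)/(l - 6)
(5) = (8*b^2 + 6*b + 1)/(8*b^3 + 22*b^2 + 3*b - 18)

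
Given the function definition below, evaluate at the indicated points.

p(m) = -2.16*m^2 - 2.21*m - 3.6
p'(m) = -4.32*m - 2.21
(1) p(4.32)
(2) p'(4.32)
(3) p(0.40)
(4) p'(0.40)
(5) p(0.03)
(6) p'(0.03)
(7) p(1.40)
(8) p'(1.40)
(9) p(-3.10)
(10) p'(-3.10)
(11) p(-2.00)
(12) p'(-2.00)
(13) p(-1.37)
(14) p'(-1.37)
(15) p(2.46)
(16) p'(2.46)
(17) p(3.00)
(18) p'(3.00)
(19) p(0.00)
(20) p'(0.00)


(1) = -53.46
(2) = -20.87
(3) = -4.83
(4) = -3.94
(5) = -3.67
(6) = -2.34
(7) = -10.93
(8) = -8.26
(9) = -17.51
(10) = 11.18
(11) = -7.82
(12) = 6.43
(13) = -4.63
(14) = 3.71
(15) = -22.11
(16) = -12.84
(17) = -29.67
(18) = -15.17
(19) = -3.60
(20) = -2.21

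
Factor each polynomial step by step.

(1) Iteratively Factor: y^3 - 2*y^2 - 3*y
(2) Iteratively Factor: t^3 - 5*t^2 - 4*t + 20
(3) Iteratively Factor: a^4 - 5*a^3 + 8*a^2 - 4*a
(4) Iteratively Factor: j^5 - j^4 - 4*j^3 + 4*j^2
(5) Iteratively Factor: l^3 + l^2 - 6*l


(1) = (y)*(y^2 - 2*y - 3) = y*(y + 1)*(y - 3)
(2) = (t + 2)*(t^2 - 7*t + 10) = (t - 2)*(t + 2)*(t - 5)
(3) = (a - 2)*(a^3 - 3*a^2 + 2*a) = a*(a - 2)*(a^2 - 3*a + 2) = a*(a - 2)*(a - 1)*(a - 2)
(4) = (j)*(j^4 - j^3 - 4*j^2 + 4*j) = j*(j - 2)*(j^3 + j^2 - 2*j) = j*(j - 2)*(j - 1)*(j^2 + 2*j) = j*(j - 2)*(j - 1)*(j + 2)*(j)
(5) = (l + 3)*(l^2 - 2*l) = l*(l + 3)*(l - 2)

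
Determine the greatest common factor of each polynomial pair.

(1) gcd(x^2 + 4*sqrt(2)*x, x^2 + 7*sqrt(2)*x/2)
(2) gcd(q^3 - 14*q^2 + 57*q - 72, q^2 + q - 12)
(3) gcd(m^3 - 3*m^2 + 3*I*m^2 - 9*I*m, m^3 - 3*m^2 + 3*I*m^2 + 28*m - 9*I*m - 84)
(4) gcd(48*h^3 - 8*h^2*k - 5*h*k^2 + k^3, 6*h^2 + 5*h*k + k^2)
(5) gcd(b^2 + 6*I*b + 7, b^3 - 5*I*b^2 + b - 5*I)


(1) = gcd(x*(x + 4*sqrt(2)), x*(x + 7*sqrt(2)/2)) = x
(2) = q - 3
(3) = m - 3
(4) = 3*h + k
(5) = gcd((b - I)*(b + 7*I), (b - 5*I)*(b - I)*(b + I)) = b - I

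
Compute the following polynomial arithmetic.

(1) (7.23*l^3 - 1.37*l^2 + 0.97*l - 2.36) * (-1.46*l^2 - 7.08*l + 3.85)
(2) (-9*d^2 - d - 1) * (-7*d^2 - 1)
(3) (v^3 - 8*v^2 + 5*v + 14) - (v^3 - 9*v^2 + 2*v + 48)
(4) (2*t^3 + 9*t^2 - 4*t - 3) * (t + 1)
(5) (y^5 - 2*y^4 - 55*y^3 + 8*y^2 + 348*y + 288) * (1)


(1) = -10.5558*l^5 - 49.1882*l^4 + 36.1189*l^3 - 8.6965*l^2 + 20.4433*l - 9.086
(2) = 63*d^4 + 7*d^3 + 16*d^2 + d + 1
(3) = v^2 + 3*v - 34
(4) = 2*t^4 + 11*t^3 + 5*t^2 - 7*t - 3
(5) = y^5 - 2*y^4 - 55*y^3 + 8*y^2 + 348*y + 288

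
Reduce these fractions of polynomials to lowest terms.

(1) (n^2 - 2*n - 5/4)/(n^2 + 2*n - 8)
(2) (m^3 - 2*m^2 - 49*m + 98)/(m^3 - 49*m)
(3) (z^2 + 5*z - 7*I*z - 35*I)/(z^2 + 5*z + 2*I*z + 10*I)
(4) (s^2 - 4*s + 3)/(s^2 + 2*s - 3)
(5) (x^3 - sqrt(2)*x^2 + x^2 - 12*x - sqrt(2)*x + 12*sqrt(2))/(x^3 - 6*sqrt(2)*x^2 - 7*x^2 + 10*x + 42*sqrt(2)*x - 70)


(1) = (4*n^2 - 8*n - 5)/(4*n^2 + 8*n - 32)
(2) = (m - 2)/m
(3) = (z - 7*I)/(z + 2*I)
(4) = (s - 3)/(s + 3)
(5) = (x^2 + x - 12)/(x^2 + x*(-5*sqrt(2) - 7) + 35*sqrt(2))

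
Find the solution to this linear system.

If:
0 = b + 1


Then:
b = -1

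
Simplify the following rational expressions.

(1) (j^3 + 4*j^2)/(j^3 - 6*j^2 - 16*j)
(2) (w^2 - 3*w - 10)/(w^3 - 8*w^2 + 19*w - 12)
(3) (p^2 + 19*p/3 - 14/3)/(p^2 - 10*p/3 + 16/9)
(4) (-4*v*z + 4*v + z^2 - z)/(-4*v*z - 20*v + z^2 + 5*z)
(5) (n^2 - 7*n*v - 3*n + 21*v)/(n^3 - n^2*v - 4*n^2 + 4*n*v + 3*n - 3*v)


(1) = (j^2 + 4*j)/(j^2 - 6*j - 16)
(2) = (w^2 - 3*w - 10)/(w^3 - 8*w^2 + 19*w - 12)
(3) = (3*p + 21)/(3*p - 8)
(4) = (z - 1)/(z + 5)
(5) = (-n + 7*v)/(-n^2 + n*v + n - v)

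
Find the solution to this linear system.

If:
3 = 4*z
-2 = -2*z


Then:
No Solution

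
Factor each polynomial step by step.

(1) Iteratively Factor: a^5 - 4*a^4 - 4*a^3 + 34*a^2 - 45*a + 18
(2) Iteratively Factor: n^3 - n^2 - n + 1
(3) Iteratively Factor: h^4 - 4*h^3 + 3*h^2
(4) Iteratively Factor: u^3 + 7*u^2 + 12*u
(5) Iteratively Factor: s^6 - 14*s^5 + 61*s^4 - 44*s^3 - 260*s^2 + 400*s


(1) = (a - 1)*(a^4 - 3*a^3 - 7*a^2 + 27*a - 18) = (a - 3)*(a - 1)*(a^3 - 7*a + 6) = (a - 3)*(a - 1)^2*(a^2 + a - 6) = (a - 3)*(a - 1)^2*(a + 3)*(a - 2)
(2) = (n - 1)*(n^2 - 1) = (n - 1)*(n + 1)*(n - 1)
(3) = (h - 3)*(h^3 - h^2) = h*(h - 3)*(h^2 - h) = h*(h - 3)*(h - 1)*(h)
(4) = (u)*(u^2 + 7*u + 12) = u*(u + 3)*(u + 4)
(5) = (s - 5)*(s^5 - 9*s^4 + 16*s^3 + 36*s^2 - 80*s) = (s - 5)*(s - 4)*(s^4 - 5*s^3 - 4*s^2 + 20*s) = s*(s - 5)*(s - 4)*(s^3 - 5*s^2 - 4*s + 20) = s*(s - 5)^2*(s - 4)*(s^2 - 4) = s*(s - 5)^2*(s - 4)*(s + 2)*(s - 2)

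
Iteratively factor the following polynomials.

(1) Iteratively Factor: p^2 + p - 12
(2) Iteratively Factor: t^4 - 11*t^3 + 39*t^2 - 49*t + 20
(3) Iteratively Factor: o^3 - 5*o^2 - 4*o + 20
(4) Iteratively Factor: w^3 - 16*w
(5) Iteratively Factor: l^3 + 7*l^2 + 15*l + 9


(1) = (p - 3)*(p + 4)
(2) = (t - 1)*(t^3 - 10*t^2 + 29*t - 20) = (t - 5)*(t - 1)*(t^2 - 5*t + 4) = (t - 5)*(t - 4)*(t - 1)*(t - 1)
(3) = (o - 5)*(o^2 - 4) = (o - 5)*(o + 2)*(o - 2)
(4) = (w + 4)*(w^2 - 4*w) = w*(w + 4)*(w - 4)
(5) = (l + 3)*(l^2 + 4*l + 3) = (l + 3)^2*(l + 1)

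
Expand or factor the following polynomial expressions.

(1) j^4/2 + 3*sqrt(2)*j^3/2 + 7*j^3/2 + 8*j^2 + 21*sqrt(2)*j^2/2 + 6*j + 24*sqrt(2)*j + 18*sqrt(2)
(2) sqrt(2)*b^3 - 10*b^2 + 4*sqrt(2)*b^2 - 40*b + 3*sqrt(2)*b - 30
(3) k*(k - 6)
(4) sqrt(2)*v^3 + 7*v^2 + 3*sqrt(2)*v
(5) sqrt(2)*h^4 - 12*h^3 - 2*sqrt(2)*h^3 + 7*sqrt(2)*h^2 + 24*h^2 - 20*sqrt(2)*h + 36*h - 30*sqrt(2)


(1) = (j/2 + 1)*(j + 2)*(j + 3)*(j + 3*sqrt(2))
(2) = (b + 3)*(b - 5*sqrt(2))*(sqrt(2)*b + sqrt(2))
(3) = k^2 - 6*k
(4) = v*(v + 3*sqrt(2))*(sqrt(2)*v + 1)
(5) = (h - 3)*(h - 5*sqrt(2))*(h - sqrt(2))*(sqrt(2)*h + sqrt(2))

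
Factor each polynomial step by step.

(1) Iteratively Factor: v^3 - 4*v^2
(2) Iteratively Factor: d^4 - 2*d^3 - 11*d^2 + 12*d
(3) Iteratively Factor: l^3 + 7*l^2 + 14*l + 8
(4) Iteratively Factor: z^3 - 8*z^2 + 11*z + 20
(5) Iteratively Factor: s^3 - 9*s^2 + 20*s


(1) = (v - 4)*(v^2) = v*(v - 4)*(v)
(2) = (d + 3)*(d^3 - 5*d^2 + 4*d) = (d - 1)*(d + 3)*(d^2 - 4*d) = d*(d - 1)*(d + 3)*(d - 4)
(3) = (l + 4)*(l^2 + 3*l + 2) = (l + 1)*(l + 4)*(l + 2)
(4) = (z - 5)*(z^2 - 3*z - 4) = (z - 5)*(z - 4)*(z + 1)
(5) = (s - 5)*(s^2 - 4*s) = s*(s - 5)*(s - 4)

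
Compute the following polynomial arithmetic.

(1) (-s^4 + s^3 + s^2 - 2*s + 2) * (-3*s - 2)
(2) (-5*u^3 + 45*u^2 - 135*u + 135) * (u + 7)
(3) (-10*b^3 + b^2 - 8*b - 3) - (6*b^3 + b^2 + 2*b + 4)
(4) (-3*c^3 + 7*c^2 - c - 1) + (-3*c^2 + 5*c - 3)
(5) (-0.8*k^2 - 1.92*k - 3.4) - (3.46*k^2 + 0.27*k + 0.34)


(1) = 3*s^5 - s^4 - 5*s^3 + 4*s^2 - 2*s - 4
(2) = -5*u^4 + 10*u^3 + 180*u^2 - 810*u + 945
(3) = -16*b^3 - 10*b - 7
(4) = -3*c^3 + 4*c^2 + 4*c - 4
(5) = -4.26*k^2 - 2.19*k - 3.74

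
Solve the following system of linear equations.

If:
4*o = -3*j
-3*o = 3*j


Then:
j = 0
o = 0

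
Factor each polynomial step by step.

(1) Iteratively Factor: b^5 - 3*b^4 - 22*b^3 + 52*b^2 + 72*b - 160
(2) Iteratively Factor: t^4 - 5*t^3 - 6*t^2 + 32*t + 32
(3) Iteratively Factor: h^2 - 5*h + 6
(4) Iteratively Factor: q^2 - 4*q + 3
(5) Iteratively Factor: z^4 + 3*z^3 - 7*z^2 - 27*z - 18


(1) = (b - 2)*(b^4 - b^3 - 24*b^2 + 4*b + 80) = (b - 2)^2*(b^3 + b^2 - 22*b - 40) = (b - 2)^2*(b + 4)*(b^2 - 3*b - 10) = (b - 5)*(b - 2)^2*(b + 4)*(b + 2)
(2) = (t + 2)*(t^3 - 7*t^2 + 8*t + 16) = (t + 1)*(t + 2)*(t^2 - 8*t + 16) = (t - 4)*(t + 1)*(t + 2)*(t - 4)
(3) = (h - 2)*(h - 3)
(4) = (q - 1)*(q - 3)
(5) = (z - 3)*(z^3 + 6*z^2 + 11*z + 6) = (z - 3)*(z + 2)*(z^2 + 4*z + 3) = (z - 3)*(z + 1)*(z + 2)*(z + 3)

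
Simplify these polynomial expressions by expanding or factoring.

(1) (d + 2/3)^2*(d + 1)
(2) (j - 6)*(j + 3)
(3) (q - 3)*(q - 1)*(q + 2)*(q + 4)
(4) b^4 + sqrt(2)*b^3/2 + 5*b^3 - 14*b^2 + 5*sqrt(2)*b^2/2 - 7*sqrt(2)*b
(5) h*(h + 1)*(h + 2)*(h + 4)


(1) = d^3 + 7*d^2/3 + 16*d/9 + 4/9
(2) = j^2 - 3*j - 18
(3) = q^4 + 2*q^3 - 13*q^2 - 14*q + 24
(4) = b*(b - 2)*(b + 7)*(b + sqrt(2)/2)
(5) = h^4 + 7*h^3 + 14*h^2 + 8*h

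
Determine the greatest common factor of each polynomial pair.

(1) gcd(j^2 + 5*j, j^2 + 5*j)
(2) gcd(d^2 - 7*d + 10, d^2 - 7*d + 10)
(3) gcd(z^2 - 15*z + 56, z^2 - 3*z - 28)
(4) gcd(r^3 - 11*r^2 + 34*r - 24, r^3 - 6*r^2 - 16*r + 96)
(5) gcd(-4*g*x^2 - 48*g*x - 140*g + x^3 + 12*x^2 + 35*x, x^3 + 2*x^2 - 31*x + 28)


(1) = j^2 + 5*j
(2) = d^2 - 7*d + 10
(3) = z - 7
(4) = r^2 - 10*r + 24
(5) = gcd((-4*g + x)*(x + 5)*(x + 7), (x - 4)*(x - 1)*(x + 7)) = x + 7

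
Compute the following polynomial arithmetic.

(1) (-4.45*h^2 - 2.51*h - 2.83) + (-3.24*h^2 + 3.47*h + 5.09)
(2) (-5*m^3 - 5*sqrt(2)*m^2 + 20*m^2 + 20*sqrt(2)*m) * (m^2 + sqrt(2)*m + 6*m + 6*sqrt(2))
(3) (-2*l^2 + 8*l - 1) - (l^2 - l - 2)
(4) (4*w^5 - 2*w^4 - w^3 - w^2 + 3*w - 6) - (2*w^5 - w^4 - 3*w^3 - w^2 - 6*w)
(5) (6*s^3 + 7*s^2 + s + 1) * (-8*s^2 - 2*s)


(1) = -7.69*h^2 + 0.96*h + 2.26
(2) = -5*m^5 - 10*sqrt(2)*m^4 - 10*m^4 - 20*sqrt(2)*m^3 + 110*m^3 - 20*m^2 + 240*sqrt(2)*m^2 + 240*m
(3) = -3*l^2 + 9*l + 1
(4) = 2*w^5 - w^4 + 2*w^3 + 9*w - 6
(5) = -48*s^5 - 68*s^4 - 22*s^3 - 10*s^2 - 2*s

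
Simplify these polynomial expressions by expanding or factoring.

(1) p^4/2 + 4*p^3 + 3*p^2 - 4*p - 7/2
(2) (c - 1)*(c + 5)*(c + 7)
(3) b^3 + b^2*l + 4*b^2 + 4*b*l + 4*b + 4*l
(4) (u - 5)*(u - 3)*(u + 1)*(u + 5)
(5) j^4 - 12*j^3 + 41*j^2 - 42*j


(1) = (p/2 + 1/2)*(p - 1)*(p + 1)*(p + 7)
(2) = c^3 + 11*c^2 + 23*c - 35
(3) = (b + 2)^2*(b + l)
(4) = u^4 - 2*u^3 - 28*u^2 + 50*u + 75
(5) = j*(j - 7)*(j - 3)*(j - 2)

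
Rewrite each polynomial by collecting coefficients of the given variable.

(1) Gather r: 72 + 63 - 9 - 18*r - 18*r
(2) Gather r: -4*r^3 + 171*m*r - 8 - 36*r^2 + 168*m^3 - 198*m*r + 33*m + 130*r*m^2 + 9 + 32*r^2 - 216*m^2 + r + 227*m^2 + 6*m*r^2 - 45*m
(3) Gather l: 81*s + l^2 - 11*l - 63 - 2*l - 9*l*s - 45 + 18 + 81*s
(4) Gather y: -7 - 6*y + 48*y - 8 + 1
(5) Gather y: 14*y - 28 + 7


(1) = 126 - 36*r
(2) = 168*m^3 + 11*m^2 - 12*m - 4*r^3 + r^2*(6*m - 4) + r*(130*m^2 - 27*m + 1) + 1
(3) = l^2 + l*(-9*s - 13) + 162*s - 90
(4) = 42*y - 14
(5) = 14*y - 21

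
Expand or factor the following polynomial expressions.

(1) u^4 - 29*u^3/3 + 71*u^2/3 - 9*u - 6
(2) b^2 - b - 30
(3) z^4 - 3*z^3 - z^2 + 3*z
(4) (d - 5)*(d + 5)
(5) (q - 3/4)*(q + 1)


(1) = (u - 6)*(u - 3)*(u - 1)*(u + 1/3)
(2) = (b - 6)*(b + 5)
(3) = z*(z - 3)*(z - 1)*(z + 1)
(4) = d^2 - 25
(5) = q^2 + q/4 - 3/4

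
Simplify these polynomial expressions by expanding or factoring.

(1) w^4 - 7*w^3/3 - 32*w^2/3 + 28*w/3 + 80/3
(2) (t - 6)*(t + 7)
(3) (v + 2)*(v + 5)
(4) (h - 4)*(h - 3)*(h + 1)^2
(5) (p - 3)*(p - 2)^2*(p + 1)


(1) = (w - 4)*(w - 2)*(w + 5/3)*(w + 2)
(2) = t^2 + t - 42
(3) = v^2 + 7*v + 10
(4) = h^4 - 5*h^3 - h^2 + 17*h + 12
(5) = p^4 - 6*p^3 + 9*p^2 + 4*p - 12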